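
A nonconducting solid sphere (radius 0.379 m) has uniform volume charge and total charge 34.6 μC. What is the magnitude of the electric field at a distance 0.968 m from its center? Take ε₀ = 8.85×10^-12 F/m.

Use a concentric Gaussian sphere at r = 0.968 m (r > R, so the entire charge is enclosed).
Q_enc = 34.6 μC = 3.46×10^-5 C.
Applying ∮E·dA = Q_enc/ε₀ with Φ = E(4πr²):
E = |Q_enc|/(4πε₀r²) = (3.46×10^-5)/(4π·8.85×10^-12·(0.968)²) = 3.32×10^5 N/C.

|E| = 3.32×10^5 V/m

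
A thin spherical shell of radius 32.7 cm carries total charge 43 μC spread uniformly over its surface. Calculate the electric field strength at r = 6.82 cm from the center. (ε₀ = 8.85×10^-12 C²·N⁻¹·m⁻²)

|E| = 0 N/C

Symmetry ⇒ E = E(r) r̂. Gaussian sphere of radius r = 6.82 cm (inside the shell, r < 32.7 cm).
All the charge is outside the Gaussian surface: Q_enc = 0, hence E = 0 everywhere inside the shell.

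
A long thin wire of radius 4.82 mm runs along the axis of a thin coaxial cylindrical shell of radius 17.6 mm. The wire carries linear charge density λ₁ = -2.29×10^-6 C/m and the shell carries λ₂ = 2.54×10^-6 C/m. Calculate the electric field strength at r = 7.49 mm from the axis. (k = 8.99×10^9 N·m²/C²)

By cylindrical symmetry E is radial; use a coaxial Gaussian cylinder of radius 7.49 mm and length L (between the conductors, 4.82 mm < r < 17.6 mm).
Only the inner wire is enclosed; the outer shell contributes nothing inside itself. λ_enc = λ₁ = -2.29e-6 C/m.
Gauss's law: E·2πrL = λ_enc L/ε₀.
E = 2k|λ_enc|/r = 2(8.99×10^9)(2.29×10^-6)/(0.00749) = 5.50e6 N/C.

E = 5.50e6 V/m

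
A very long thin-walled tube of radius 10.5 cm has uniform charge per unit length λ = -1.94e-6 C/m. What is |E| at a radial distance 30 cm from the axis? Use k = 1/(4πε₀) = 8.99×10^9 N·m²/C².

1.16e5 V/m

Take a coaxial cylindrical Gaussian surface of radius r = 30 cm and length L (r > 10.5 cm).
The full line charge is enclosed: λ_enc = -1.94e-6 C/m.
Applying ∮E·dA = Q_enc/ε₀ with the end caps contributing no flux:
E = 2k|λ_enc|/r = 2(8.99×10^9)(1.94×10^-6)/(0.3) = 1.16e5 N/C.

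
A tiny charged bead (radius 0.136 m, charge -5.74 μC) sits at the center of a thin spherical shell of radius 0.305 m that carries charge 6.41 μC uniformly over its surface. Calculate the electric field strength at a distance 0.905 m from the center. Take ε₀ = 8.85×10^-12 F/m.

Take a concentric spherical Gaussian surface of radius r = 0.905 m (r > 0.305 m, enclosing both).
Q_enc = (-5.74 μC) + (6.41 μC) = 6.70×10^-7 C.
Since E is radial and uniform over the Gaussian sphere, Φ = E·4πr² = Q_enc/ε₀.
E = |Q_enc|/(4πε₀r²) = (6.70e-7)/(4π·8.85×10^-12·(0.905)²) = 7.36×10^3 N/C.

|E| = 7.36e3 N/C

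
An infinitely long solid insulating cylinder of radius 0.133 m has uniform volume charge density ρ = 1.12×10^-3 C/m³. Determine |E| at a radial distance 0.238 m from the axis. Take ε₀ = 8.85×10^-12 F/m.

4.70e6 N/C

Coaxial Gaussian cylinder, radius r = 0.238 m, length L (r > 0.133 m, full cross-section enclosed).
λ_enc = ρ·πR² = (1.12×10^-3)π(0.133)² = 6.224×10^-5 C/m.
Since E is radial and uniform over the curved surface, Φ = E·2πrL = Q_enc/ε₀ = λ_enc L/ε₀.
E = |λ_enc|/(2πε₀r) = (6.224×10^-5)/(2π·8.85×10^-12·0.238) = 4.70×10^6 N/C.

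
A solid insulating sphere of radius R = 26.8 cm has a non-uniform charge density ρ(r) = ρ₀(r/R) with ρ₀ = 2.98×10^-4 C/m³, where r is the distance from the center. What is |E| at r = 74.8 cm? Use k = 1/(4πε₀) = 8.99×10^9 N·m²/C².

|E| ≈ 2.90×10^5 N/C

Take a concentric spherical Gaussian surface of radius r = 74.8 cm (r > R, all charge enclosed).
Q_enc = 4π ∫₀^R ρ₀(r'/R)^1 r'² dr' = 4πρ₀R³/4 = 1.802×10^-5 C.
Since E is radial and uniform over the Gaussian sphere, Φ = E·4πr² = Q_enc/ε₀.
E = k|Q_enc|/r² = (8.99×10^9)(1.802×10^-5)/(0.748)² = 2.90×10^5 N/C.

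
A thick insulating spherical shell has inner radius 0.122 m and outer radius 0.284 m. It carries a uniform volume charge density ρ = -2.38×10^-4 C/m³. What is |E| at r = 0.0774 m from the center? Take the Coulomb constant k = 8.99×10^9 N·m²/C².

E = 0 (no enclosed charge)

Use a concentric Gaussian sphere at r = 0.0774 m (r < 0.122 m, inside the empty cavity).
No charge is enclosed, so by Gauss's law E·4πr² = 0 ⇒ E = 0.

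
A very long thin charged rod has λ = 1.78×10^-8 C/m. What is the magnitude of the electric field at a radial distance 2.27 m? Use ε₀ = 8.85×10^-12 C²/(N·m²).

Choose a coaxial cylinder of radius r = 2.27 m (arbitrary length L) as the Gaussian surface.
Q_enc = λL, so λ_enc = 1.78×10^-8 C/m.
Gauss's law: E·2πrL = λ_enc L/ε₀.
E = |λ_enc|/(2πε₀r) = (1.78×10^-8)/(2π·8.85×10^-12·2.27) = 141 N/C.

E = 141 N/C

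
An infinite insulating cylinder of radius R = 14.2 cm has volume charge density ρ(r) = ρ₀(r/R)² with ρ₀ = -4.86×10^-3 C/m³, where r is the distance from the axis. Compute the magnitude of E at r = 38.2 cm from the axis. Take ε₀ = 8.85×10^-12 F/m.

Take a coaxial cylindrical Gaussian surface of radius r = 38.2 cm and length L (r > R, full charge per length enclosed).
λ_enc = 2π ∫₀^R ρ₀(r'/R)^2 r' dr' = 2πρ₀R²/4 = -1.539×10^-4 C/m.
Applying ∮E·dA = Q_enc/ε₀ with the end caps contributing no flux:
E = |λ_enc|/(2πε₀r) = (1.539×10^-4)/(2π·8.85×10^-12·0.382) = 7.25×10^6 N/C.

|E| ≈ 7.25e6 V/m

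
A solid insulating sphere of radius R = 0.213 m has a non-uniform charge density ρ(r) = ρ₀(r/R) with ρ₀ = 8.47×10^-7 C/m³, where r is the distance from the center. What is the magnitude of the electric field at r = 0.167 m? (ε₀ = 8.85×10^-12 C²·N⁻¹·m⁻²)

E = 3.13e3 N/C

Take a concentric spherical Gaussian surface of radius r = 0.167 m (r < R).
Integrate the density: Q_enc = 4π ∫₀^r ρ₀(r'/R)^1 r'² dr' = 4πρ₀ r^4/(4·R) = 9.717×10^-9 C.
Since E is radial and uniform over the Gaussian sphere, Φ = E·4πr² = Q_enc/ε₀.
E = |Q_enc|/(4πε₀r²) = (9.717×10^-9)/(4π·8.85×10^-12·(0.167)²) = 3.13×10^3 N/C.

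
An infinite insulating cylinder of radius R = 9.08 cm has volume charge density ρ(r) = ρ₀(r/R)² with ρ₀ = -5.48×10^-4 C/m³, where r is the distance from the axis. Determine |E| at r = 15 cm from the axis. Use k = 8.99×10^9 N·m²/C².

Take a coaxial cylindrical Gaussian surface of radius r = 15 cm and length L (r > R, full charge per length enclosed).
λ_enc = 2π ∫₀^R ρ₀(r'/R)^2 r' dr' = 2πρ₀R²/4 = -7.097e-6 C/m.
Since E is radial and uniform over the curved surface, Φ = E·2πrL = Q_enc/ε₀ = λ_enc L/ε₀.
E = 2k|λ_enc|/r = 2(8.99×10^9)(7.097×10^-6)/(0.15) = 8.51e5 N/C.

8.51×10^5 V/m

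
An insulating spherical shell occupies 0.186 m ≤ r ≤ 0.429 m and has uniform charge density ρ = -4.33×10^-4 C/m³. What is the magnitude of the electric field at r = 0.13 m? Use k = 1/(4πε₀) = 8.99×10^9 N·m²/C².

Symmetry ⇒ E = E(r) r̂. Gaussian sphere of radius r = 0.13 m (r < 0.186 m, inside the empty cavity).
No charge is enclosed, so by Gauss's law E·4πr² = 0 ⇒ E = 0.

E = 0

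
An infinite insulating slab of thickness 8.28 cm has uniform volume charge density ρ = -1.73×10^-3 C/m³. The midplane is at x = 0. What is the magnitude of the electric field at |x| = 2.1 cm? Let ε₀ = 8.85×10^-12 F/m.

|E| = 4.11×10^6 N/C

By symmetry E is perpendicular to the slab. A Gaussian pillbox from −2.1 cm to +2.1 cm (face area A) lies entirely within the slab.
Q_enc = ρ·(2x)·A and flux = 2EA, so 2EA = 2ρxA/ε₀ ⇒ E = |ρ|x/ε₀.
E = (1.73×10^-3)(0.021)/(8.85×10^-12) = 4.11e6 N/C.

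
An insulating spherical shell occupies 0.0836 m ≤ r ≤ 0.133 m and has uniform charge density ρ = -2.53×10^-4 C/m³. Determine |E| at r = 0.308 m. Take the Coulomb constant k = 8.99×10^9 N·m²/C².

|E| ≈ 1.78e5 N/C

By spherical symmetry E is radial; choose a Gaussian sphere of radius r = 0.308 m (r > 0.133 m, enclosing the whole shell).
Q_enc = ρ·(4π/3)(b³ − a³) = (-2.53e-4)·(4π/3)·((0.133)³ − (0.0836)³) = -1.874×10^-6 C.
Gauss's law: E·4πr² = Q_enc/ε₀.
E = k|Q_enc|/r² = (8.99×10^9)(1.874×10^-6)/(0.308)² = 1.78×10^5 N/C.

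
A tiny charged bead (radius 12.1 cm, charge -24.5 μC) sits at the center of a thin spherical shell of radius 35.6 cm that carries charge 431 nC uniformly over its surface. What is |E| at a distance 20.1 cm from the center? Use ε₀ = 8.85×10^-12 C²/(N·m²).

|E| = 5.45e6 V/m

Use a concentric Gaussian sphere at r = 20.1 cm (between the bodies, 12.1 cm < r < 35.6 cm).
Only the inner charge is enclosed; the outer shell contributes nothing inside itself. Q_enc = -24.5 μC = -2.45×10^-5 C.
Gauss's law: E·4πr² = Q_enc/ε₀.
E = |Q_enc|/(4πε₀r²) = (2.45e-5)/(4π·8.85×10^-12·(0.201)²) = 5.45×10^6 N/C.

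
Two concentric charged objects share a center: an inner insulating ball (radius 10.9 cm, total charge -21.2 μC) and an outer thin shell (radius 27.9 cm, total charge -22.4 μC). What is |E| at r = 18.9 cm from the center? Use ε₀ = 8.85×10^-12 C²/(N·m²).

5.34e6 V/m

By spherical symmetry E is radial; choose a Gaussian sphere of radius r = 18.9 cm (between the bodies, 10.9 cm < r < 27.9 cm).
The shell at 27.9 cm lies outside the Gaussian surface, so Q_enc = -21.2 μC = -2.12×10^-5 C.
Since E is radial and uniform over the Gaussian sphere, Φ = E·4πr² = Q_enc/ε₀.
E = |Q_enc|/(4πε₀r²) = (2.12×10^-5)/(4π·8.85×10^-12·(0.189)²) = 5.34e6 N/C.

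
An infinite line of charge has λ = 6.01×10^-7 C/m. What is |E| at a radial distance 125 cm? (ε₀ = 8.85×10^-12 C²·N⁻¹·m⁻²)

8.65×10^3 N/C

Choose a coaxial cylinder of radius r = 125 cm (arbitrary length L) as the Gaussian surface.
Q_enc = λL, so λ_enc = 6.01e-7 C/m.
Since E is radial and uniform over the curved surface, Φ = E·2πrL = Q_enc/ε₀ = λ_enc L/ε₀.
E = |λ_enc|/(2πε₀r) = (6.01×10^-7)/(2π·8.85×10^-12·1.25) = 8.65e3 N/C.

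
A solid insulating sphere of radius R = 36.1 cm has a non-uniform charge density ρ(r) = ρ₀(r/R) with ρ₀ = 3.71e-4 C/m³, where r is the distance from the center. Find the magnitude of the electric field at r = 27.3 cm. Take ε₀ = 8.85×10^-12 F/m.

E ≈ 2.16×10^6 N/C

Use a concentric Gaussian sphere at r = 27.3 cm (r < R).
Integrate the density: Q_enc = 4π ∫₀^r ρ₀(r'/R)^1 r'² dr' = 4πρ₀ r^4/(4·R) = 1.793×10^-5 C.
By Gauss's law, ∮E·dA = E·4πr² = Q_enc/ε₀.
E = |Q_enc|/(4πε₀r²) = (1.793×10^-5)/(4π·8.85×10^-12·(0.273)²) = 2.16×10^6 N/C.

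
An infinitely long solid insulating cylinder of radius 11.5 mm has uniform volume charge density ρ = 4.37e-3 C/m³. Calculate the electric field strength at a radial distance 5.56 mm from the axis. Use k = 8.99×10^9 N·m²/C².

E ≈ 1.37×10^6 V/m

Coaxial Gaussian cylinder, radius r = 5.56 mm, length L (r < R).
Enclosed charge per unit length: λ_enc = ρ·πr² = (4.37×10^-3)π(0.00556)² = 4.244e-7 C/m.
Gauss's law: E·2πrL = λ_enc L/ε₀.
E = 2k|λ_enc|/r = 2(8.99×10^9)(4.244e-7)/(0.00556) = 1.37×10^6 N/C.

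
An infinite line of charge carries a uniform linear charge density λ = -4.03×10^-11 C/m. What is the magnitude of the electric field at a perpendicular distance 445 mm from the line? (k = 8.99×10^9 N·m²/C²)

|E| ≈ 1.63 N/C

Take a coaxial cylindrical Gaussian surface of radius r = 445 mm and length L.
Q_enc = λL, so λ_enc = -4.03e-11 C/m.
By Gauss's law (flux through the curved wall only), E·2πrL = λ_enc L/ε₀.
E = 2k|λ_enc|/r = 2(8.99×10^9)(4.03×10^-11)/(0.445) = 1.63 N/C.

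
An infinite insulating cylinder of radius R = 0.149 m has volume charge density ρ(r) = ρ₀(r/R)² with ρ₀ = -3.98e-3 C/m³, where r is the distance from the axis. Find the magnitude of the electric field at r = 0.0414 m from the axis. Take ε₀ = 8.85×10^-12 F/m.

Take a coaxial cylindrical Gaussian surface of radius r = 0.0414 m and length L (r < R).
λ_enc = ∫₀^r ρ(r')·2πr' dr' = (2πρ₀/R²)·r^4/4 = -8.272e-7 C/m.
Since E is radial and uniform over the curved surface, Φ = E·2πrL = Q_enc/ε₀ = λ_enc L/ε₀.
E = |λ_enc|/(2πε₀r) = (8.272×10^-7)/(2π·8.85×10^-12·0.0414) = 3.59×10^5 N/C.

E = 3.59×10^5 N/C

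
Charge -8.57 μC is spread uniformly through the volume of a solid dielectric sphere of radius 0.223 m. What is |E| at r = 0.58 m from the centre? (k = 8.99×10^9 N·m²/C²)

|E| = 2.29×10^5 N/C

Take a concentric spherical Gaussian surface of radius r = 0.58 m (r > R, so the entire charge is enclosed).
Q_enc = -8.57 μC = -8.57×10^-6 C.
Applying ∮E·dA = Q_enc/ε₀ with Φ = E(4πr²):
E = k|Q_enc|/r² = (8.99×10^9)(8.57×10^-6)/(0.58)² = 2.29e5 N/C.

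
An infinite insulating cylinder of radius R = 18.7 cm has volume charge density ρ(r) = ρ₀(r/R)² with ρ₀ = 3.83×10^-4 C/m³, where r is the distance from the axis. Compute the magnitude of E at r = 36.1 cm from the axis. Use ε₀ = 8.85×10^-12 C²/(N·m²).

E ≈ 1.05×10^6 V/m

Choose a coaxial cylinder of radius r = 36.1 cm (arbitrary length L) as the Gaussian surface (r > R, full charge per length enclosed).
λ_enc = 2π ∫₀^R ρ₀(r'/R)^2 r' dr' = 2πρ₀R²/4 = 2.104×10^-5 C/m.
Since E is radial and uniform over the curved surface, Φ = E·2πrL = Q_enc/ε₀ = λ_enc L/ε₀.
E = |λ_enc|/(2πε₀r) = (2.104e-5)/(2π·8.85×10^-12·0.361) = 1.05e6 N/C.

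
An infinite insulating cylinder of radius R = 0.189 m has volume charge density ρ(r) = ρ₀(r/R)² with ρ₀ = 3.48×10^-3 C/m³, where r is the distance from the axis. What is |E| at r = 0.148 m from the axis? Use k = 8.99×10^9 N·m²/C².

Take a coaxial cylindrical Gaussian surface of radius r = 0.148 m and length L (r < R).
λ_enc = ∫₀^r ρ(r')·2πr' dr' = (2πρ₀/R²)·r^4/4 = 7.342×10^-5 C/m.
By Gauss's law (flux through the curved wall only), E·2πrL = λ_enc L/ε₀.
E = 2k|λ_enc|/r = 2(8.99×10^9)(7.342×10^-5)/(0.148) = 8.92×10^6 N/C.

|E| = 8.92×10^6 N/C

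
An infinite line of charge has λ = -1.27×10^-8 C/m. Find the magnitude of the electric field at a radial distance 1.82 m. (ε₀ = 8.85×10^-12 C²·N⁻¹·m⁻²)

By cylindrical symmetry E is radial; use a coaxial Gaussian cylinder of radius 1.82 m and length L.
Q_enc = λL, so λ_enc = -1.27×10^-8 C/m.
By Gauss's law (flux through the curved wall only), E·2πrL = λ_enc L/ε₀.
E = |λ_enc|/(2πε₀r) = (1.27×10^-8)/(2π·8.85×10^-12·1.82) = 125 N/C.

E = 125 N/C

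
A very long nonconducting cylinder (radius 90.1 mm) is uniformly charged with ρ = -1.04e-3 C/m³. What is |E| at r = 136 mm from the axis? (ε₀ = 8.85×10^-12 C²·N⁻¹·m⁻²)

By cylindrical symmetry E is radial; use a coaxial Gaussian cylinder of radius 136 mm and length L (r > 90.1 mm, full cross-section enclosed).
λ_enc = ρ·πR² = (-1.04e-3)π(0.0901)² = -2.652×10^-5 C/m.
By Gauss's law (flux through the curved wall only), E·2πrL = λ_enc L/ε₀.
E = |λ_enc|/(2πε₀r) = (2.652×10^-5)/(2π·8.85×10^-12·0.136) = 3.51×10^6 N/C.

E = 3.51×10^6 N/C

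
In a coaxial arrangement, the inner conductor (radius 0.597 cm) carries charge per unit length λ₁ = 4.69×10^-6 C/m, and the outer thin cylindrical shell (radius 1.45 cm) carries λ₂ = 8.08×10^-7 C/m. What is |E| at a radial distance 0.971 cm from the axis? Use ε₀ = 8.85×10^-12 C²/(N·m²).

E = 8.69×10^6 N/C

Take a coaxial cylindrical Gaussian surface of radius r = 0.971 cm and length L (between the conductors, 0.597 cm < r < 1.45 cm).
The shell at 1.45 cm lies outside the Gaussian surface, so λ_enc = λ₁ = 4.69×10^-6 C/m.
Since E is radial and uniform over the curved surface, Φ = E·2πrL = Q_enc/ε₀ = λ_enc L/ε₀.
E = |λ_enc|/(2πε₀r) = (4.69×10^-6)/(2π·8.85×10^-12·0.00971) = 8.69×10^6 N/C.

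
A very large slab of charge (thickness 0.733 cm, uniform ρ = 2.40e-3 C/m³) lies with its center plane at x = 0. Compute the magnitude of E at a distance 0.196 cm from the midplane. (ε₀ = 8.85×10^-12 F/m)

|E| ≈ 5.32×10^5 N/C

By symmetry E is perpendicular to the slab. A Gaussian pillbox from −0.196 cm to +0.196 cm (face area A) lies entirely within the slab.
Q_enc = ρ·(2x)·A and flux = 2EA, so 2EA = 2ρxA/ε₀ ⇒ E = |ρ|x/ε₀.
E = (2.40e-3)(0.00196)/(8.85×10^-12) = 5.32×10^5 N/C.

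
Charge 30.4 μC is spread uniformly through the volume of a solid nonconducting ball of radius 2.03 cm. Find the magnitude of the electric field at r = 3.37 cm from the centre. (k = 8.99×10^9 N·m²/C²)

Use a concentric Gaussian sphere at r = 3.37 cm (r > R, so the entire charge is enclosed).
Q_enc = 30.4 μC = 3.04×10^-5 C.
Gauss's law: E·4πr² = Q_enc/ε₀.
E = k|Q_enc|/r² = (8.99×10^9)(3.04e-5)/(0.0337)² = 2.41e8 N/C.

|E| ≈ 2.41×10^8 N/C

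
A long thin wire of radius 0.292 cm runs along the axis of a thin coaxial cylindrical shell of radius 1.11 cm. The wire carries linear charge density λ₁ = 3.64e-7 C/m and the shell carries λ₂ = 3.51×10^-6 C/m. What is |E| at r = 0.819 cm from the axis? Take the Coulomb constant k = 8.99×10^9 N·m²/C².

7.99×10^5 V/m

Choose a coaxial cylinder of radius r = 0.819 cm (arbitrary length L) as the Gaussian surface (between the conductors, 0.292 cm < r < 1.11 cm).
The shell at 1.11 cm lies outside the Gaussian surface, so λ_enc = λ₁ = 3.64×10^-7 C/m.
Gauss's law: E·2πrL = λ_enc L/ε₀.
E = 2k|λ_enc|/r = 2(8.99×10^9)(3.64×10^-7)/(0.00819) = 7.99e5 N/C.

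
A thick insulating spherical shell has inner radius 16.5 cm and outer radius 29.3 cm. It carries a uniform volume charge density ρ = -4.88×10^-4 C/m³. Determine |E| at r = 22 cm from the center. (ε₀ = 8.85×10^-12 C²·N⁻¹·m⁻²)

Symmetry ⇒ E = E(r) r̂. Gaussian sphere of radius r = 22 cm (within the shell material, 16.5 cm < r < 29.3 cm).
Only the shell between 16.5 cm and r is enclosed: Q_enc = ρ·(4π/3)(r³ − a³) = (-4.88×10^-4)·(4π/3)·((0.22)³ − (0.165)³) = -1.258×10^-5 C.
Since E is radial and uniform over the Gaussian sphere, Φ = E·4πr² = Q_enc/ε₀.
E = |Q_enc|/(4πε₀r²) = (1.258×10^-5)/(4π·8.85×10^-12·(0.22)²) = 2.34×10^6 N/C.

E = 2.34×10^6 N/C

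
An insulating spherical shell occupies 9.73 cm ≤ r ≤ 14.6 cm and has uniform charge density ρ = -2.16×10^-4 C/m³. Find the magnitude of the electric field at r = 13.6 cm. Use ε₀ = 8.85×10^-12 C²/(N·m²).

E ≈ 7.01×10^5 V/m

Take a concentric spherical Gaussian surface of radius r = 13.6 cm (within the shell material, 9.73 cm < r < 14.6 cm).
Enclosed charge is the volume from a to r: Q_enc = (4π/3)ρ(r³ − a³) = -1.442×10^-6 C.
Since E is radial and uniform over the Gaussian sphere, Φ = E·4πr² = Q_enc/ε₀.
E = |Q_enc|/(4πε₀r²) = (1.442×10^-6)/(4π·8.85×10^-12·(0.136)²) = 7.01×10^5 N/C.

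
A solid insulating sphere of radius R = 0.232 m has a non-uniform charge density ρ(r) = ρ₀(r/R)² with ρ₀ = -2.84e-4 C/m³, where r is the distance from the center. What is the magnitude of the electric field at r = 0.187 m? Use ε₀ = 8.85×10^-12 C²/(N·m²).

Symmetry ⇒ E = E(r) r̂. Gaussian sphere of radius r = 0.187 m (r < R).
Q_enc = ∫₀^r ρ(r')·4πr'² dr' = (4πρ₀/R²) ∫₀^r r'^4 dr' = 4πρ₀ r^5/(5·R²) = -3.032×10^-6 C.
Applying ∮E·dA = Q_enc/ε₀ with Φ = E(4πr²):
E = |Q_enc|/(4πε₀r²) = (3.032e-6)/(4π·8.85×10^-12·(0.187)²) = 7.80×10^5 N/C.

|E| ≈ 7.80×10^5 N/C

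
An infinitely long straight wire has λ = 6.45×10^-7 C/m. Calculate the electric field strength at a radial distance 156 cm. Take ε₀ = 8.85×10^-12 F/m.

Take a coaxial cylindrical Gaussian surface of radius r = 156 cm and length L.
Q_enc = λL, so λ_enc = 6.45e-7 C/m.
Gauss's law: E·2πrL = λ_enc L/ε₀.
E = |λ_enc|/(2πε₀r) = (6.45×10^-7)/(2π·8.85×10^-12·1.56) = 7.44×10^3 N/C.

7.44×10^3 N/C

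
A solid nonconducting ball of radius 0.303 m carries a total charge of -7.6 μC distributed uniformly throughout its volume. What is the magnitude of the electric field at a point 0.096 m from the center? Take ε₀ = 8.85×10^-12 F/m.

By spherical symmetry E is radial; choose a Gaussian sphere of radius r = 0.096 m (r < R).
Only the charge within r is enclosed: Q_enc = Q·(r/R)³ = (-7.6 μC)·(0.096 m/0.303 m)³ = -2.417×10^-7 C.
Applying ∮E·dA = Q_enc/ε₀ with Φ = E(4πr²):
E = |Q_enc|/(4πε₀r²) = (2.417×10^-7)/(4π·8.85×10^-12·(0.096)²) = 2.36×10^5 N/C.

|E| = 2.36×10^5 V/m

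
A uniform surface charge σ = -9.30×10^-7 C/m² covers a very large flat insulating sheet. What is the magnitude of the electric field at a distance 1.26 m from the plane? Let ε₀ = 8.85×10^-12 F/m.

Choose a cylindrical pillbox piercing the sheet, end faces (area A) parallel to it.
Flux Φ = 2EA and Q_enc = σA, so 2EA = σA/ε₀ ⇒ E = |σ|/(2ε₀), independent of distance.
E = |σ|/(2ε₀) = (9.30×10^-7)/(2·8.85×10^-12) = 5.25e4 N/C.

|E| = 5.25×10^4 N/C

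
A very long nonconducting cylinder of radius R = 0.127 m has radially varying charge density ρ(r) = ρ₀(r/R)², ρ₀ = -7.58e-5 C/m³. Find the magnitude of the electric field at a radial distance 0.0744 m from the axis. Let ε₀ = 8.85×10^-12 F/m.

Choose a coaxial cylinder of radius r = 0.0744 m (arbitrary length L) as the Gaussian surface (r < R).
λ_enc = ∫₀^r ρ(r')·2πr' dr' = (2πρ₀/R²)·r^4/4 = -2.262×10^-7 C/m.
Since E is radial and uniform over the curved surface, Φ = E·2πrL = Q_enc/ε₀ = λ_enc L/ε₀.
E = |λ_enc|/(2πε₀r) = (2.262×10^-7)/(2π·8.85×10^-12·0.0744) = 5.47×10^4 N/C.

|E| ≈ 5.47×10^4 N/C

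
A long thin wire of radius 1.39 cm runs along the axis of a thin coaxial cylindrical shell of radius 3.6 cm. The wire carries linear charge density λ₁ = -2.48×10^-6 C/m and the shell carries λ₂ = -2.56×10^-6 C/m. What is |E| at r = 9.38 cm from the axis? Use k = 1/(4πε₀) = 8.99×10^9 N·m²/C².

Take a coaxial cylindrical Gaussian surface of radius r = 9.38 cm and length L (r > 3.6 cm, enclosing both).
λ_enc = λ₁ + λ₂ = (-2.48×10^-6) + (-2.56×10^-6) = -5.04e-6 C/m.
Applying ∮E·dA = Q_enc/ε₀ with the end caps contributing no flux:
E = 2k|λ_enc|/r = 2(8.99×10^9)(5.04e-6)/(0.0938) = 9.66e5 N/C.

|E| ≈ 9.66×10^5 V/m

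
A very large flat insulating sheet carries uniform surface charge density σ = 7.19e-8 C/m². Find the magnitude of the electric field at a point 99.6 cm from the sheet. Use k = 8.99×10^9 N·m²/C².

The symmetry is planar: E is normal to the sheet and the same magnitude on both sides. Take a pillbox straddling the sheet with end-cap area A.
Only the two end caps contribute flux: Φ = 2EA. With Q_enc = σA, Gauss's law gives E = |σ|/(2ε₀).
E = 2πk|σ| = 2π(8.99×10^9)(7.19e-8) = 4.06×10^3 N/C.

E = 4.06e3 N/C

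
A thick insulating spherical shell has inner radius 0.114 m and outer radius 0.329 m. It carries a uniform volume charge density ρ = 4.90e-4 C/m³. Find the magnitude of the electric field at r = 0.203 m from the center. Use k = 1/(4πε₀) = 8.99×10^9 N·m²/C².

Use a concentric Gaussian sphere at r = 0.203 m (within the shell material, 0.114 m < r < 0.329 m).
Only the shell between 0.114 m and r is enclosed: Q_enc = ρ·(4π/3)(r³ − a³) = (4.90×10^-4)·(4π/3)·((0.203)³ − (0.114)³) = 1.413×10^-5 C.
Gauss's law: E·4πr² = Q_enc/ε₀.
E = k|Q_enc|/r² = (8.99×10^9)(1.413e-5)/(0.203)² = 3.08×10^6 N/C.

3.08e6 N/C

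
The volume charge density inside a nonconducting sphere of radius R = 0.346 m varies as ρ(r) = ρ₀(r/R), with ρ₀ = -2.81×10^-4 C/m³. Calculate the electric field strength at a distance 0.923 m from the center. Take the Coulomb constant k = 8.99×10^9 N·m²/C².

E ≈ 3.86×10^5 V/m

By spherical symmetry E is radial; choose a Gaussian sphere of radius r = 0.923 m (r > R, all charge enclosed).
Q_enc = 4π ∫₀^R ρ₀(r'/R)^1 r'² dr' = 4πρ₀R³/4 = -3.657×10^-5 C.
By Gauss's law, ∮E·dA = E·4πr² = Q_enc/ε₀.
E = k|Q_enc|/r² = (8.99×10^9)(3.657×10^-5)/(0.923)² = 3.86e5 N/C.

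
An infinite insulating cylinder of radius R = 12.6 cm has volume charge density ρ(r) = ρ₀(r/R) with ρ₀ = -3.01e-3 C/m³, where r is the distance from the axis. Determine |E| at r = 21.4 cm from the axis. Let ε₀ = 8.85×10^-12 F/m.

|E| = 8.41×10^6 N/C

Coaxial Gaussian cylinder, radius r = 21.4 cm, length L (r > R, full charge per length enclosed).
λ_enc = 2π ∫₀^R ρ₀(r'/R)^1 r' dr' = 2πρ₀R²/3 = -1.001×10^-4 C/m.
By Gauss's law (flux through the curved wall only), E·2πrL = λ_enc L/ε₀.
E = |λ_enc|/(2πε₀r) = (1.001e-4)/(2π·8.85×10^-12·0.214) = 8.41×10^6 N/C.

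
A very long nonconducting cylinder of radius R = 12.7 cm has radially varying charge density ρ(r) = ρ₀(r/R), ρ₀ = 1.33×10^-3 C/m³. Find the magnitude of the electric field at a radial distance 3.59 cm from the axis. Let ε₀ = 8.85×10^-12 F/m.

Choose a coaxial cylinder of radius r = 3.59 cm (arbitrary length L) as the Gaussian surface (r < R).
Integrating ρ over the cross-section to radius r: λ_enc = (2πρ₀/R) ∫₀^r r'^2 dr' = 2πρ₀ r^3/(3·R) = 1.015×10^-6 C/m.
Applying ∮E·dA = Q_enc/ε₀ with the end caps contributing no flux:
E = |λ_enc|/(2πε₀r) = (1.015×10^-6)/(2π·8.85×10^-12·0.0359) = 5.08×10^5 N/C.

E ≈ 5.08e5 N/C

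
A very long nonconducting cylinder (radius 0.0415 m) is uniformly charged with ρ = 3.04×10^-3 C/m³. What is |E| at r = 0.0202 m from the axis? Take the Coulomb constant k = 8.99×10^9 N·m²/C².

Choose a coaxial cylinder of radius r = 0.0202 m (arbitrary length L) as the Gaussian surface (r < R).
Charge inside radius r per length L is ρ·πr²·L, so λ_enc = ρπr² = 3.897×10^-6 C/m.
Gauss's law: E·2πrL = λ_enc L/ε₀.
E = 2k|λ_enc|/r = 2(8.99×10^9)(3.897×10^-6)/(0.0202) = 3.47×10^6 N/C.

E = 3.47×10^6 N/C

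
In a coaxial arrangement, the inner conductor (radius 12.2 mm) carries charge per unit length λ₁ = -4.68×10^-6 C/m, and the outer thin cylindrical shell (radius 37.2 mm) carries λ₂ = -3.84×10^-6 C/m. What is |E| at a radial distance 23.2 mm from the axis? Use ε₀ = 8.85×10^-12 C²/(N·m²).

E = 3.63×10^6 V/m

Take a coaxial cylindrical Gaussian surface of radius r = 23.2 mm and length L (between the conductors, 12.2 mm < r < 37.2 mm).
Only the inner wire is enclosed; the outer shell contributes nothing inside itself. λ_enc = λ₁ = -4.68×10^-6 C/m.
Gauss's law: E·2πrL = λ_enc L/ε₀.
E = |λ_enc|/(2πε₀r) = (4.68×10^-6)/(2π·8.85×10^-12·0.0232) = 3.63×10^6 N/C.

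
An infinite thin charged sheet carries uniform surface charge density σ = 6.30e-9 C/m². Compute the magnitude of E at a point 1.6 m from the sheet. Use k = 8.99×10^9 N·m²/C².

E ≈ 356 V/m

By planar symmetry E is perpendicular to the sheet and uniform; use a Gaussian pillbox with flat faces of area A on each side of the sheet.
Flux Φ = 2EA and Q_enc = σA, so 2EA = σA/ε₀ ⇒ E = |σ|/(2ε₀), independent of distance.
E = 2πk|σ| = 2π(8.99×10^9)(6.30×10^-9) = 356 N/C.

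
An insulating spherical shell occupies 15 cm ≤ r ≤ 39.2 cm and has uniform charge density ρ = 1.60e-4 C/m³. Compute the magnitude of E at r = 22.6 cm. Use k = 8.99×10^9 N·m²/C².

Symmetry ⇒ E = E(r) r̂. Gaussian sphere of radius r = 22.6 cm (within the shell material, 15 cm < r < 39.2 cm).
Enclosed charge is the volume from a to r: Q_enc = (4π/3)ρ(r³ − a³) = 5.474×10^-6 C.
Applying ∮E·dA = Q_enc/ε₀ with Φ = E(4πr²):
E = k|Q_enc|/r² = (8.99×10^9)(5.474×10^-6)/(0.226)² = 9.64e5 N/C.

|E| ≈ 9.64×10^5 N/C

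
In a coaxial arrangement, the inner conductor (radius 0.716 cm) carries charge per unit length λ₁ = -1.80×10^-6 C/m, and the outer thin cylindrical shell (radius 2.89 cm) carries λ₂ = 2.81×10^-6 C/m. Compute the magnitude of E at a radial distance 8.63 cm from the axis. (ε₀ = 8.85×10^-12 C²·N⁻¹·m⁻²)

|E| ≈ 2.10×10^5 V/m

Coaxial Gaussian cylinder, radius r = 8.63 cm, length L (r > 2.89 cm, enclosing both).
λ_enc = λ₁ + λ₂ = (-1.80×10^-6) + (2.81e-6) = 1.01×10^-6 C/m.
Since E is radial and uniform over the curved surface, Φ = E·2πrL = Q_enc/ε₀ = λ_enc L/ε₀.
E = |λ_enc|/(2πε₀r) = (1.01e-6)/(2π·8.85×10^-12·0.0863) = 2.10e5 N/C.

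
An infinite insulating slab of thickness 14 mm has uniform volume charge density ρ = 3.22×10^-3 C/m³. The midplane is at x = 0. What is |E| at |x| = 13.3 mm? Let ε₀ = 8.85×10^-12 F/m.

E = 2.55×10^6 V/m

The point |x| = 13.3 mm lies outside the slab (half-thickness 0.007 m). A symmetric pillbox spanning the full slab encloses Q_enc = ρ·d·A.
Flux = 2EA ⇒ E = |ρ|d/(2ε₀), independent of distance outside.
E = (3.22×10^-3)(0.014)/(2·8.85×10^-12) = 2.55×10^6 N/C.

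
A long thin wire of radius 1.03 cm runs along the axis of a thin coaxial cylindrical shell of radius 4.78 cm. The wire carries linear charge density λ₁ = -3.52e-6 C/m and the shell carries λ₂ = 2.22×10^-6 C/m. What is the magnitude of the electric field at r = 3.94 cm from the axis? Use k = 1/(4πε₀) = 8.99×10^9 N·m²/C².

|E| ≈ 1.61e6 V/m

By cylindrical symmetry E is radial; use a coaxial Gaussian cylinder of radius 3.94 cm and length L (between the conductors, 1.03 cm < r < 4.78 cm).
Only the inner wire is enclosed; the outer shell contributes nothing inside itself. λ_enc = λ₁ = -3.52×10^-6 C/m.
Gauss's law: E·2πrL = λ_enc L/ε₀.
E = 2k|λ_enc|/r = 2(8.99×10^9)(3.52×10^-6)/(0.0394) = 1.61×10^6 N/C.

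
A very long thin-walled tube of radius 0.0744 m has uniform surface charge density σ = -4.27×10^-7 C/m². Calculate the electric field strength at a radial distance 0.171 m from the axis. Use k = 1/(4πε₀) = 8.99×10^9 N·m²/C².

Coaxial Gaussian cylinder, radius r = 0.171 m, length L (r > 0.0744 m).
The whole shell is enclosed: λ_enc = σ·2πR = (-4.27×10^-7)·2π·(0.0744) = -1.996×10^-7 C/m.
By Gauss's law (flux through the curved wall only), E·2πrL = λ_enc L/ε₀.
E = 2k|λ_enc|/r = 2(8.99×10^9)(1.996×10^-7)/(0.171) = 2.10e4 N/C.

|E| ≈ 2.10e4 N/C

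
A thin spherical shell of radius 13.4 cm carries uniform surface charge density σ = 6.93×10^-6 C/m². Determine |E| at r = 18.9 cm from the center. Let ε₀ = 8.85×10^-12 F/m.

Use a concentric Gaussian sphere at r = 18.9 cm (r > 13.4 cm).
The entire shell is enclosed: Q_enc = σ·4πR² = (6.93e-6)·4π·(0.134)² = 1.564×10^-6 C.
Gauss's law: E·4πr² = Q_enc/ε₀.
E = |Q_enc|/(4πε₀r²) = (1.564e-6)/(4π·8.85×10^-12·(0.189)²) = 3.94×10^5 N/C.

E = 3.94e5 N/C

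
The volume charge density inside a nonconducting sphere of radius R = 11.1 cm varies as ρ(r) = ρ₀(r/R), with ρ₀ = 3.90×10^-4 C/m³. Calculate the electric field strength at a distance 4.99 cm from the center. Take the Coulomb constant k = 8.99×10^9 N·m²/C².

|E| = 2.47×10^5 V/m

Take a concentric spherical Gaussian surface of radius r = 4.99 cm (r < R).
Q_enc = ∫₀^r ρ(r')·4πr'² dr' = (4πρ₀/R) ∫₀^r r'^3 dr' = 4πρ₀ r^4/(4·R) = 6.844×10^-8 C.
Gauss's law: E·4πr² = Q_enc/ε₀.
E = k|Q_enc|/r² = (8.99×10^9)(6.844e-8)/(0.0499)² = 2.47×10^5 N/C.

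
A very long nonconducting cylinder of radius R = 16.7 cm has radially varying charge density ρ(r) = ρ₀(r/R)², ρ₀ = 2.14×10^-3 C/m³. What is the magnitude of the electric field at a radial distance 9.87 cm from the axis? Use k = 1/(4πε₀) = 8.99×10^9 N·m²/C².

Coaxial Gaussian cylinder, radius r = 9.87 cm, length L (r < R).
Integrating ρ over the cross-section to radius r: λ_enc = (2πρ₀/R²) ∫₀^r r'^3 dr' = 2πρ₀ r^4/(4·R²) = 1.144×10^-5 C/m.
Gauss's law: E·2πrL = λ_enc L/ε₀.
E = 2k|λ_enc|/r = 2(8.99×10^9)(1.144e-5)/(0.0987) = 2.08×10^6 N/C.

2.08×10^6 N/C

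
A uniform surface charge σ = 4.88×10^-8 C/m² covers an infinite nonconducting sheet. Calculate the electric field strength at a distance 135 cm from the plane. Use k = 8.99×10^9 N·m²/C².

E = 2.76×10^3 N/C

Choose a cylindrical pillbox piercing the sheet, end faces (area A) parallel to it.
Only the two end caps contribute flux: Φ = 2EA. With Q_enc = σA, Gauss's law gives E = |σ|/(2ε₀).
E = 2πk|σ| = 2π(8.99×10^9)(4.88×10^-8) = 2.76×10^3 N/C.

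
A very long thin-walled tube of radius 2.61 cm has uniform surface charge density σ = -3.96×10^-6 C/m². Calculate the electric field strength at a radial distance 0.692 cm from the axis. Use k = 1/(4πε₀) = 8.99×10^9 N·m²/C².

E = 0 (no enclosed charge)

Coaxial Gaussian cylinder, radius r = 0.692 cm, length L (r < 2.61 cm, inside the shell).
No charge is enclosed, so Gauss's law gives E·2πrL = 0 ⇒ E = 0.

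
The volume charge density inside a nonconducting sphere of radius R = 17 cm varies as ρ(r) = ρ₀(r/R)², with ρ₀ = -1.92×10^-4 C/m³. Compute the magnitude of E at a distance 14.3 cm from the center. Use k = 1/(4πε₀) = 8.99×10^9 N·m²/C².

4.39×10^5 N/C

Symmetry ⇒ E = E(r) r̂. Gaussian sphere of radius r = 14.3 cm (r < R).
Integrate the density: Q_enc = 4π ∫₀^r ρ₀(r'/R)^2 r'² dr' = 4πρ₀ r^5/(5·R²) = -9.984×10^-7 C.
Since E is radial and uniform over the Gaussian sphere, Φ = E·4πr² = Q_enc/ε₀.
E = k|Q_enc|/r² = (8.99×10^9)(9.984×10^-7)/(0.143)² = 4.39×10^5 N/C.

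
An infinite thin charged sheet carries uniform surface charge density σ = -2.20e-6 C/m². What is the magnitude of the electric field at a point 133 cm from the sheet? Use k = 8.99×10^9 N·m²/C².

The symmetry is planar: E is normal to the sheet and the same magnitude on both sides. Take a pillbox straddling the sheet with end-cap area A.
Flux Φ = 2EA and Q_enc = σA, so 2EA = σA/ε₀ ⇒ E = |σ|/(2ε₀), independent of distance.
E = 2πk|σ| = 2π(8.99×10^9)(2.20×10^-6) = 1.24×10^5 N/C.

1.24×10^5 V/m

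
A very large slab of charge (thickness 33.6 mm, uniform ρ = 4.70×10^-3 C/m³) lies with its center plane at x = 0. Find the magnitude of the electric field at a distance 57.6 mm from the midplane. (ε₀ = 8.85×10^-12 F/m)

|E| ≈ 8.92×10^6 N/C

The point |x| = 57.6 mm lies outside the slab (half-thickness 0.0168 m). A symmetric pillbox spanning the full slab encloses Q_enc = ρ·d·A.
Flux = 2EA ⇒ E = |ρ|d/(2ε₀), independent of distance outside.
E = (4.70×10^-3)(0.0336)/(2·8.85×10^-12) = 8.92×10^6 N/C.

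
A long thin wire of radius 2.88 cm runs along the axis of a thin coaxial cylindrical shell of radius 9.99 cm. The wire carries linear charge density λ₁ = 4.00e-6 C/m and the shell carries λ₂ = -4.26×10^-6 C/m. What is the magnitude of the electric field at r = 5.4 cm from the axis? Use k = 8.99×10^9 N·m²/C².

Choose a coaxial cylinder of radius r = 5.4 cm (arbitrary length L) as the Gaussian surface (between the conductors, 2.88 cm < r < 9.99 cm).
Only the inner wire is enclosed; the outer shell contributes nothing inside itself. λ_enc = λ₁ = 4.00×10^-6 C/m.
Since E is radial and uniform over the curved surface, Φ = E·2πrL = Q_enc/ε₀ = λ_enc L/ε₀.
E = 2k|λ_enc|/r = 2(8.99×10^9)(4.00×10^-6)/(0.054) = 1.33×10^6 N/C.

E ≈ 1.33e6 N/C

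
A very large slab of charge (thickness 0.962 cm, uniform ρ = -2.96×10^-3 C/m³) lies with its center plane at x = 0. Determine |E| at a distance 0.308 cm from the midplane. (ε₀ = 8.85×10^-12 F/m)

By symmetry E is perpendicular to the slab. A Gaussian pillbox from −0.308 cm to +0.308 cm (face area A) lies entirely within the slab.
Q_enc = ρ·(2x)·A and flux = 2EA, so 2EA = 2ρxA/ε₀ ⇒ E = |ρ|x/ε₀.
E = (2.96×10^-3)(0.00308)/(8.85×10^-12) = 1.03×10^6 N/C.

|E| ≈ 1.03×10^6 N/C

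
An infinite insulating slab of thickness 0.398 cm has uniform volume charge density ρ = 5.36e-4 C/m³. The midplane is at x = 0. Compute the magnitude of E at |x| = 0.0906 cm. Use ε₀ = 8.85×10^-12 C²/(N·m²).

|E| = 5.49×10^4 N/C

By symmetry E is perpendicular to the slab. A Gaussian pillbox from −0.0906 cm to +0.0906 cm (face area A) lies entirely within the slab.
Q_enc = ρ·(2x)·A and flux = 2EA, so 2EA = 2ρxA/ε₀ ⇒ E = |ρ|x/ε₀.
E = (5.36×10^-4)(0.000906)/(8.85×10^-12) = 5.49×10^4 N/C.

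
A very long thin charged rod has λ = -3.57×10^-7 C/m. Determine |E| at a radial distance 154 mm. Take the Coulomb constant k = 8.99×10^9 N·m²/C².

E ≈ 4.17e4 N/C

Coaxial Gaussian cylinder, radius r = 154 mm, length L.
Q_enc = λL, so λ_enc = -3.57×10^-7 C/m.
Since E is radial and uniform over the curved surface, Φ = E·2πrL = Q_enc/ε₀ = λ_enc L/ε₀.
E = 2k|λ_enc|/r = 2(8.99×10^9)(3.57e-7)/(0.154) = 4.17×10^4 N/C.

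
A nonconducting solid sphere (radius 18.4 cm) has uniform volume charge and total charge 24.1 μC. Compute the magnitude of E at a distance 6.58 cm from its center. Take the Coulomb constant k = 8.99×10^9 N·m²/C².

2.29×10^6 N/C

Take a concentric spherical Gaussian surface of radius r = 6.58 cm (r < R).
For a uniform sphere the enclosed fraction is (r/R)³, so Q_enc = (24.1 μC)(0.0658/0.184)³ = 1.102e-6 C.
Since E is radial and uniform over the Gaussian sphere, Φ = E·4πr² = Q_enc/ε₀.
E = k|Q_enc|/r² = (8.99×10^9)(1.102×10^-6)/(0.0658)² = 2.29×10^6 N/C.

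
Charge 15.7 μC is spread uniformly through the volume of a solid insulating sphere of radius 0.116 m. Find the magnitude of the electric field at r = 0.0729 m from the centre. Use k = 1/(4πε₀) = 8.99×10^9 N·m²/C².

6.59e6 N/C

Use a concentric Gaussian sphere at r = 0.0729 m (r < R).
For a uniform sphere the enclosed fraction is (r/R)³, so Q_enc = (15.7 μC)(0.0729/0.116)³ = 3.897×10^-6 C.
Gauss's law: E·4πr² = Q_enc/ε₀.
E = k|Q_enc|/r² = (8.99×10^9)(3.897e-6)/(0.0729)² = 6.59×10^6 N/C.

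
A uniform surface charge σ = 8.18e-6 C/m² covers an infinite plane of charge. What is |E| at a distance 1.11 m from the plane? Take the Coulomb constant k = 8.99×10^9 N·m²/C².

4.62×10^5 V/m

Choose a cylindrical pillbox piercing the sheet, end faces (area A) parallel to it.
Flux Φ = 2EA and Q_enc = σA, so 2EA = σA/ε₀ ⇒ E = |σ|/(2ε₀), independent of distance.
E = 2πk|σ| = 2π(8.99×10^9)(8.18×10^-6) = 4.62×10^5 N/C.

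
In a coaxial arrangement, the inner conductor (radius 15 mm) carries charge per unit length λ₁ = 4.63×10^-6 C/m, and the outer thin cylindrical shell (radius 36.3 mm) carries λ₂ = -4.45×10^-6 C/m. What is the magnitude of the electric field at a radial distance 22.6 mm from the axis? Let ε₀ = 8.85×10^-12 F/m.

3.68×10^6 N/C

Coaxial Gaussian cylinder, radius r = 22.6 mm, length L (between the conductors, 15 mm < r < 36.3 mm).
Only the inner wire is enclosed; the outer shell contributes nothing inside itself. λ_enc = λ₁ = 4.63e-6 C/m.
By Gauss's law (flux through the curved wall only), E·2πrL = λ_enc L/ε₀.
E = |λ_enc|/(2πε₀r) = (4.63×10^-6)/(2π·8.85×10^-12·0.0226) = 3.68e6 N/C.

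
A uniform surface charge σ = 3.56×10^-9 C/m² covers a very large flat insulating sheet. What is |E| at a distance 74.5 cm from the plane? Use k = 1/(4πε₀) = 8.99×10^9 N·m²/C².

201 N/C

By planar symmetry E is perpendicular to the sheet and uniform; use a Gaussian pillbox with flat faces of area A on each side of the sheet.
Only the two end caps contribute flux: Φ = 2EA. With Q_enc = σA, Gauss's law gives E = |σ|/(2ε₀).
E = 2πk|σ| = 2π(8.99×10^9)(3.56×10^-9) = 201 N/C.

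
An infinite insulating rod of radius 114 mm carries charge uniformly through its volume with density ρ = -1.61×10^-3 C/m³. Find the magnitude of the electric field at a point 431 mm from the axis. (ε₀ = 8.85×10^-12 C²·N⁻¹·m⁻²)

By cylindrical symmetry E is radial; use a coaxial Gaussian cylinder of radius 431 mm and length L (r > 114 mm, full cross-section enclosed).
λ_enc = ρ·πR² = (-1.61e-3)π(0.114)² = -6.573×10^-5 C/m.
Applying ∮E·dA = Q_enc/ε₀ with the end caps contributing no flux:
E = |λ_enc|/(2πε₀r) = (6.573×10^-5)/(2π·8.85×10^-12·0.431) = 2.74×10^6 N/C.

E ≈ 2.74e6 V/m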